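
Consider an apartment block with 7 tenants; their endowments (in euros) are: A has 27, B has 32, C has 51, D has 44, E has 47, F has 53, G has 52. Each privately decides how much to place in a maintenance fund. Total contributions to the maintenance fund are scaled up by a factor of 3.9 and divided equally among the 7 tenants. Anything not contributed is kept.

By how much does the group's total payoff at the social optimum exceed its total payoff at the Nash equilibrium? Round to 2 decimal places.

887.40 euros

The private return per contributed unit is 3.9/7 = 0.5571 < 1 for every player regardless of endowment, so the Nash equilibrium is zero contribution and the group total is Σ E_j = 27 + 32 + 51 + 44 + 47 + 53 + 52 = 306.
Each contributed unit returns 3.900 to the group, so the social optimum is full contribution by everyone: group total = 3.900 × 306 = 1193.40.
Efficiency loss = (3.900 − 1) × 306 = 887.40.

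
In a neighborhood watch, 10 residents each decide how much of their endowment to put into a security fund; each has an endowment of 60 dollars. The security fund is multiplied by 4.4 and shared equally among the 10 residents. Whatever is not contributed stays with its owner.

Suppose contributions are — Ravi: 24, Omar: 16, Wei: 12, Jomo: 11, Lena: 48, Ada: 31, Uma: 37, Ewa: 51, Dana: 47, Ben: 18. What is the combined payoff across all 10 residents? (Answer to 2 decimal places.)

Total contributed: 24 + 16 + 12 + 11 + 48 + 31 + 37 + 51 + 47 + 18 = 295; total kept: 10 × 60 − 295 = 305.
The security fund pays out 4.4 × 295 = 1298.00 in aggregate.
Group total = 305 + 1298.00 = 1603.00.

1603.00 dollars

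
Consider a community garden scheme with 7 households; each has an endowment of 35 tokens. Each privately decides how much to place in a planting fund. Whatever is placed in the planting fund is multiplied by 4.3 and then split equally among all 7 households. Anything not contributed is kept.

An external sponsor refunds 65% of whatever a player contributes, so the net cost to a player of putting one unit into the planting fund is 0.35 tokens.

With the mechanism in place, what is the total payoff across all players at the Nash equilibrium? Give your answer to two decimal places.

With the mechanism, a contributed unit returns (4.3/7) / 0.35 = 1.7551 per unit of net cost to the contributor — now above 1 — so contributing fully is weakly dominant for every player.
At the Nash equilibrium everyone contributes 35. Group total payoff = 7 × (35 × 0.65 + 4.3 × 35) = 1212.75.

1212.75 tokens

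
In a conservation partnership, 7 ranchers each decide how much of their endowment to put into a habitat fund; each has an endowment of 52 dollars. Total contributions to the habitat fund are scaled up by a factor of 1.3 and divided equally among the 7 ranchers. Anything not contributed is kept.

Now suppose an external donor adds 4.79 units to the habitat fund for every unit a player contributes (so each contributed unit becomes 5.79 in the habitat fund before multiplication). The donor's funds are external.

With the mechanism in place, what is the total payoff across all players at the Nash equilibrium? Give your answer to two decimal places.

2739.83 dollars

The effective private return per unit is now 1.3 × 5.79 / 7 = 1.0753 > 1, so every player's dominant strategy flips to full contribution.
So the Nash equilibrium is full contribution by all 7; the group earns 1.3 × 5.79 × 364 = 2739.83.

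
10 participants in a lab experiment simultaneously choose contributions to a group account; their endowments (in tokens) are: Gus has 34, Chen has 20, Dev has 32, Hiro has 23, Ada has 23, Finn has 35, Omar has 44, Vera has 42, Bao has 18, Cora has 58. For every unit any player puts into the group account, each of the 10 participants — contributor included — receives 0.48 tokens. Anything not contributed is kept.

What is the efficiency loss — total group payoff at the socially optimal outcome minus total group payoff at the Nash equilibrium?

The private return per contributed unit is 0.48 < 1 for everyone, so the Nash equilibrium is zero contribution and the group total is Σ E_j = 34 + 20 + 32 + 23 + 23 + 35 + 44 + 42 + 18 + 58 = 329.
Each contributed unit returns 4.800 to the group, so the social optimum is full contribution by everyone: group total = 4.800 × 329 = 1579.20.
Efficiency loss = (4.800 − 1) × 329 = 1250.20.

1250.20 tokens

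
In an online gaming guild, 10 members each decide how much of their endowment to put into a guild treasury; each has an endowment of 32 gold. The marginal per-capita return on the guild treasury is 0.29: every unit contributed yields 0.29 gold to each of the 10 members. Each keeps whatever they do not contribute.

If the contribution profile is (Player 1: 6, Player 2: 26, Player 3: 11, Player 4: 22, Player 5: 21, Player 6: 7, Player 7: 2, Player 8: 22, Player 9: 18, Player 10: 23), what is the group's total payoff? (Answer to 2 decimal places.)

Total contributed: 6 + 26 + 11 + 22 + 21 + 7 + 2 + 22 + 18 + 23 = 158; total kept: 10 × 32 − 158 = 162.
The guild treasury pays out 0.29 × 10 × 158 = 458.20 in aggregate.
Group total = 162 + 458.20 = 620.20.

620.20 gold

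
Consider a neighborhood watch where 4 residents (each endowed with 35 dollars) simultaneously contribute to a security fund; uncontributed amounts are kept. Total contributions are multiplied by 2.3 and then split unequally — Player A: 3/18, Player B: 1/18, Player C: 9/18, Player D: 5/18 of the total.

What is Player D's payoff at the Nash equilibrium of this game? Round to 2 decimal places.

57.36 dollars

Player j's private return per contributed unit is 2.3 × (j's share). Contributing is weakly dominant for j when that share is at least 1/2.3 = 0.4348, and contributing 0 is dominant otherwise.
Only Player C (9/18) clears that bar, contributing 35; the remaining 3 contribute 0. Total contributed: 35.
Player D keeps 35 and receives 2.3 × 35 × 5/18 = 22.36 from the security fund, for a payoff of 57.36.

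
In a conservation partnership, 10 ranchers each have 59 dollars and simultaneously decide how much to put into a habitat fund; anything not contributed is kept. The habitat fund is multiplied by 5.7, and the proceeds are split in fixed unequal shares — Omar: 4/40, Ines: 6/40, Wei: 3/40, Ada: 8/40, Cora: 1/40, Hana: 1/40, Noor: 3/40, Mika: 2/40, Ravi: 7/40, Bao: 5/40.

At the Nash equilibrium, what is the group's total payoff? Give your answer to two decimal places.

867.30 dollars

A player with share s gets back 5.7·s per unit contributed, so full contribution is dominant for anyone with s > 1/5.7 = 0.1754 and zero contribution is dominant for anyone below.
Ada alone (share 8/40) is above the threshold, contributing 59; the remaining 9 contribute 0. Total contributed: 59.
The habitat fund pays out 5.7 × 59 = 336.30 in total (split across the unequal shares, but the aggregate is all that matters for the group sum).
The 9 free-riders keep 59 each, adding 531. Group total = 531 + 336.30 = 867.30.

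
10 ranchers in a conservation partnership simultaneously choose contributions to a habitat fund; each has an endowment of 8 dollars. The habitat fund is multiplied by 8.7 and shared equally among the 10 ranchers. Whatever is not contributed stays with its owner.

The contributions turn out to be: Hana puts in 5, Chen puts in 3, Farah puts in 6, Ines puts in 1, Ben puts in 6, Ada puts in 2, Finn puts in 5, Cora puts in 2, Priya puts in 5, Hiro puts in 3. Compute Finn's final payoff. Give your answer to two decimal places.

Total contributed: 5 + 3 + 6 + 1 + 6 + 2 + 5 + 2 + 5 + 3 = 38.
Each receives 8.7 × 38 / 10 = 33.06 from the habitat fund.
Finn keeps 8 − 5 = 3, so Finn's payoff is 3 + 33.06 = 36.06.

36.06 dollars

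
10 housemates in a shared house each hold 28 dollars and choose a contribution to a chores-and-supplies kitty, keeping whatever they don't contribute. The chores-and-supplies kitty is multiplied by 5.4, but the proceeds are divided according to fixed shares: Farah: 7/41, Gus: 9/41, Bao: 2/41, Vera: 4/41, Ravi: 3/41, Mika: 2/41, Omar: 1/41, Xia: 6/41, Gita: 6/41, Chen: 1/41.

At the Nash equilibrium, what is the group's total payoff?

403.20 dollars

For player j, contributing a unit is worthwhile iff 5.4 × (j's share) ≥ 1, i.e. iff j's share is at least 0.1852.
Only Gus (9/41) clears that bar, contributing 28; the remaining 9 contribute 0. Total contributed: 28.
The chores-and-supplies kitty pays out 5.4 × 28 = 151.20 in total (split across the unequal shares, but the aggregate is all that matters for the group sum).
The 9 free-riders keep 28 each, adding 252. Group total = 252 + 151.20 = 403.20.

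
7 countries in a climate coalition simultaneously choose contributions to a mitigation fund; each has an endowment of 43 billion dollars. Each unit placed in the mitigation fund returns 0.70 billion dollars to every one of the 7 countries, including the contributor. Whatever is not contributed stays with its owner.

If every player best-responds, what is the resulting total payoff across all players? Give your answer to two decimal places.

301.00 billion dollars

The private return per contributed unit is 0.70 < 1, so contributing 0 is dominant for every player. At the Nash equilibrium everyone keeps their 43, and the group total is 7 × 43 = 301.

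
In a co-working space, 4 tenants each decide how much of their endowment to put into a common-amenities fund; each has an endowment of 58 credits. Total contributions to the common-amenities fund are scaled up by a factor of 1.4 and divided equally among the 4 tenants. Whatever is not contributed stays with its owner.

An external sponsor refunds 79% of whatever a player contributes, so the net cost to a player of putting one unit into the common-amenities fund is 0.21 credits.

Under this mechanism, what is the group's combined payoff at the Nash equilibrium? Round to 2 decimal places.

508.08 credits

The effective private return per unit is now (1.4/4) / 0.21 = 1.6667 > 1, so every player's dominant strategy flips to full contribution.
So the Nash equilibrium is full contribution by all 4; the group earns 4 × (58 × 0.79 + 1.4 × 58) = 508.08.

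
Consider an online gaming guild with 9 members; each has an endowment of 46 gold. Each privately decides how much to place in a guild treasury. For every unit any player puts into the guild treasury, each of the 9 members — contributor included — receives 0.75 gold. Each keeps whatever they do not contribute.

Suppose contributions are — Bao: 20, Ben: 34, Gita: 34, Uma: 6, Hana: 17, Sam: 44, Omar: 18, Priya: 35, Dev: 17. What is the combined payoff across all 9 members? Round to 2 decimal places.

1707.75 gold

Total contributed: 20 + 34 + 34 + 6 + 17 + 44 + 18 + 35 + 17 = 225; total kept: 9 × 46 − 225 = 189.
The guild treasury pays out 0.75 × 9 × 225 = 1518.75 in aggregate.
Group total = 189 + 1518.75 = 1707.75.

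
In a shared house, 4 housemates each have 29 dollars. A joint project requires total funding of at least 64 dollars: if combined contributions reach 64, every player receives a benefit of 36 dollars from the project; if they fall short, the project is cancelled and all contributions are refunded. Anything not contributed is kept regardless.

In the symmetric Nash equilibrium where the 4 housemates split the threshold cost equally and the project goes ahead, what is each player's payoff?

49 dollars

Equal share of the threshold: 64/4 = 16.
At this profile no one gains by cutting their contribution: any cut drops the total below 64, the project is cancelled, contributions are refunded, and the deviator ends with 29, which is less than 29 − 16 + 36 = 49. Contributing more than 16 just wastes the excess. So contributing exactly 16 is a best response.
Each player's payoff: 29 − 16 + 36 = 49.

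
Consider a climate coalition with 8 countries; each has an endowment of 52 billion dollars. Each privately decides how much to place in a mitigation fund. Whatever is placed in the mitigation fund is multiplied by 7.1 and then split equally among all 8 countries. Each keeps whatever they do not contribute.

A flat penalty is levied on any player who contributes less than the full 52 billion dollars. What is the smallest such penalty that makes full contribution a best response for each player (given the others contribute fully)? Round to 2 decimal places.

Given the others contribute fully, the best deviation is to contribute 0 (any partial contribution still incurs the fine and gives up units whose private return 0.8875 is below 1).
Deviating from 52 to 0 saves 52 billion dollars but forfeits the deviator's share of the drop in the mitigation fund: 7.1/8 × 52 = 46.15.
So the deviation gain is 52 − 46.15 = 5.85, and the fine must be at least 5.85 billion dollars to wipe it out.

5.85 billion dollars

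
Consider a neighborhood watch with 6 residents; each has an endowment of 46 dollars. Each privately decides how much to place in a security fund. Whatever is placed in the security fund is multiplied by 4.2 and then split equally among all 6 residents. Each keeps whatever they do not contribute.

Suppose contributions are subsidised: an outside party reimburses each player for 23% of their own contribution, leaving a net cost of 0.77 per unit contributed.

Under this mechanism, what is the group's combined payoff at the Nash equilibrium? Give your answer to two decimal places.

The effective private return is (4.2/6) / 0.77 = 0.9091, which is still under 1, so the mechanism doesn't change anyone's dominant strategy: zero contribution.
At the Nash equilibrium no one contributes; group total payoff = 6 × 46 = 276.

276.00 dollars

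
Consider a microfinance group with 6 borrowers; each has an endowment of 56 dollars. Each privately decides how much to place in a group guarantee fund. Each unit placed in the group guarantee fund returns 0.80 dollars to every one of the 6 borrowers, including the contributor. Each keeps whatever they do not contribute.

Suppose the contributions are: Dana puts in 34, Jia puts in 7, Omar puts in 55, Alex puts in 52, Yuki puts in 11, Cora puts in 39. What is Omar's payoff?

159.40 dollars

Total contributed: 34 + 7 + 55 + 52 + 11 + 39 = 198.
Each receives 0.80 × 198 = 158.40 from the group guarantee fund.
Omar keeps 56 − 55 = 1, so Omar's payoff is 1 + 158.40 = 159.40.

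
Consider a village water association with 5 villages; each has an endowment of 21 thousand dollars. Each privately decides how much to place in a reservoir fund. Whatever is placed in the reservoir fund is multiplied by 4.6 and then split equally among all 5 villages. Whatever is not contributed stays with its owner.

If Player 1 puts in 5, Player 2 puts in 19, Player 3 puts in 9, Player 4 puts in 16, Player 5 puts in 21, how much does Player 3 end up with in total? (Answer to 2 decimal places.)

Total contributed: 5 + 19 + 9 + 16 + 21 = 70.
Each receives 4.6 × 70 / 5 = 64.40 from the reservoir fund.
Player 3 keeps 21 − 9 = 12, so Player 3's payoff is 12 + 64.40 = 76.40.

76.40 thousand dollars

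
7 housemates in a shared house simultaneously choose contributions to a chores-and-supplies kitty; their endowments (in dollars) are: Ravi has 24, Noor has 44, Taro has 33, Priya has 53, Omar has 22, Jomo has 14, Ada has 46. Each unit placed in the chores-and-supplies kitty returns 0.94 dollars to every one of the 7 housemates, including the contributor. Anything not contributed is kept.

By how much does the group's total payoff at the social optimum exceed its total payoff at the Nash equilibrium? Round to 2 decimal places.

1316.88 dollars

The private return per contributed unit is 0.94 < 1 for everyone, so the Nash equilibrium is zero contribution and the group total is Σ E_j = 24 + 44 + 33 + 53 + 22 + 14 + 46 = 236.
Each contributed unit returns 6.580 to the group, so the social optimum is full contribution by everyone: group total = 6.580 × 236 = 1552.88.
Efficiency loss = (6.580 − 1) × 236 = 1316.88.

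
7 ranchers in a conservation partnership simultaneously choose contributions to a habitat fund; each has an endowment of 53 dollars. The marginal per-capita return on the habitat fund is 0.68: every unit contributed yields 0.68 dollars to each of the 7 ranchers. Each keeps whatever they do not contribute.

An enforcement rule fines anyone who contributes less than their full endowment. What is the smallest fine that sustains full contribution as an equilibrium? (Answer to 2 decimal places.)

Given the others contribute fully, the best deviation is to contribute 0 (any partial contribution still incurs the fine and gives up units whose private return 0.68 is below 1).
Deviating from 53 to 0 saves 53 dollars but forfeits the deviator's share of the drop in the habitat fund: 0.68 × 53 = 36.04.
So the deviation gain is 53 − 36.04 = 16.96, and the fine must be at least 16.96 dollars to wipe it out.

16.96 dollars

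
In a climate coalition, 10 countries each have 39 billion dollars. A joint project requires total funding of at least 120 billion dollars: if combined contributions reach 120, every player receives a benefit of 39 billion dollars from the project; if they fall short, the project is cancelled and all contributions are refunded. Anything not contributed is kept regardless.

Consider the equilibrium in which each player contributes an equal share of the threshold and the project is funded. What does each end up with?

Equal share of the threshold: 120/10 = 12.
At this profile no one gains by cutting their contribution: any cut drops the total below 120, the project is cancelled, contributions are refunded, and the deviator ends with 39, which is less than 39 − 12 + 39 = 66. Contributing more than 12 just wastes the excess. So contributing exactly 12 is a best response.
Each player's payoff: 39 − 12 + 39 = 66.

66 billion dollars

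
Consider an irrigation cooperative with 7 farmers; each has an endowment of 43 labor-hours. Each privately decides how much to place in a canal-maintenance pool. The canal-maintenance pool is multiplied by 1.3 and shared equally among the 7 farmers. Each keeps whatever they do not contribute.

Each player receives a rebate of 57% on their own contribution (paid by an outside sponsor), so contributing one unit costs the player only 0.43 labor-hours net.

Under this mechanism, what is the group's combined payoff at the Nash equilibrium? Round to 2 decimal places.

Even with the mechanism, each unit contributed returns only (1.3/7) / 0.43 = 0.4319 per unit of net cost, so contributing nothing is still dominant.
At the Nash equilibrium no one contributes; group total payoff = 7 × 43 = 301.

301.00 labor-hours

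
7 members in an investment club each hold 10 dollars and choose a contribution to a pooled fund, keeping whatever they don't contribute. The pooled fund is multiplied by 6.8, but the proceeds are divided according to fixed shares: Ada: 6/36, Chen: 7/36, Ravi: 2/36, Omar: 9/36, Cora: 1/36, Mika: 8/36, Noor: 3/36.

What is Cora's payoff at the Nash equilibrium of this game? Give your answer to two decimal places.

For player j, contributing a unit is worthwhile iff 6.8 × (j's share) ≥ 1, i.e. iff j's share is at least 0.1471.
Ada, Chen, Omar and Mika are above the threshold, contributing 10 each; the remaining 3 contribute 0. Total contributed: 40.
Cora keeps 10 and receives 6.8 × 40 × 1/36 = 7.56 from the pooled fund, for a payoff of 17.56.

17.56 dollars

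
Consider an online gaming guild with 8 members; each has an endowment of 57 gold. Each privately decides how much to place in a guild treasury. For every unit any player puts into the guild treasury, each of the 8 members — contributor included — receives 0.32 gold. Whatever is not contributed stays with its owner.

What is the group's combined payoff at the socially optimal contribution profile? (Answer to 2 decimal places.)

Each contributed unit returns 2.560 to the group as a whole (0.32 to each of 8 players), which exceeds 1, so the social optimum is full contribution: group total = 2.560 × 456 = 1167.36.

1167.36 gold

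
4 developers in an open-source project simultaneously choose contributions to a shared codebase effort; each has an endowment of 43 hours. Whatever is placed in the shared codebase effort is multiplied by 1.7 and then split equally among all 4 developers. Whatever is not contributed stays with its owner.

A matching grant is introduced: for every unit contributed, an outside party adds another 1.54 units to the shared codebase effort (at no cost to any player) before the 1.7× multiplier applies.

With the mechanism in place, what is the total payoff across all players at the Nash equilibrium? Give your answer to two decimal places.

742.70 hours

The effective private return per unit is now 1.7 × 2.54 / 4 = 1.0795 > 1, so every player's dominant strategy flips to full contribution.
So the Nash equilibrium is full contribution by all 4; the group earns 1.7 × 2.54 × 172 = 742.70.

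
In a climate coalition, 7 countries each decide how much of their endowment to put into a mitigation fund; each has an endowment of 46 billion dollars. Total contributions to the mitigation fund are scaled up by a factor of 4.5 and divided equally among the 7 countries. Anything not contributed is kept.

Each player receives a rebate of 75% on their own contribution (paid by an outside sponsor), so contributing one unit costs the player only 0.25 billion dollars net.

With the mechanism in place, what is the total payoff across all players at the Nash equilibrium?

1690.50 billion dollars

With the mechanism, a contributed unit returns (4.5/7) / 0.25 = 2.5714 per unit of net cost to the contributor — now above 1 — so contributing fully is weakly dominant for every player.
So the Nash equilibrium is full contribution by all 7; the group earns 7 × (46 × 0.75 + 4.5 × 46) = 1690.50.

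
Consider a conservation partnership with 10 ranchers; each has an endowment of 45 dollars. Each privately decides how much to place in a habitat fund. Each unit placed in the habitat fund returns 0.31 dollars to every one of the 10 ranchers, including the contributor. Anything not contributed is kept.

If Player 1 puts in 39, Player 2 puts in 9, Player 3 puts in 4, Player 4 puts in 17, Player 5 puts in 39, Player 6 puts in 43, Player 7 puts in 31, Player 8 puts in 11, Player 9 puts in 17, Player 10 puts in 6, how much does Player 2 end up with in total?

102.96 dollars

Total contributed: 39 + 9 + 4 + 17 + 39 + 43 + 31 + 11 + 17 + 6 = 216.
Each receives 0.31 × 216 = 66.96 from the habitat fund.
Player 2 keeps 45 − 9 = 36, so Player 2's payoff is 36 + 66.96 = 102.96.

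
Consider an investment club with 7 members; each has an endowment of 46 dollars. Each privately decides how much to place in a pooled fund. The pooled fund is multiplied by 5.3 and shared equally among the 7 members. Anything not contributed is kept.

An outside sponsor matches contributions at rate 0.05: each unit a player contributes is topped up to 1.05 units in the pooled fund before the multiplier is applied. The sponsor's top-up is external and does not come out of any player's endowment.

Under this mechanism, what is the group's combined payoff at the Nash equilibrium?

Even with the mechanism, each unit contributed returns only 5.3 × 1.05 / 7 = 0.7950 per unit of net cost, so contributing nothing is still dominant.
Everyone keeps their endowment and the group total is 7 × 46 = 322.

322.00 dollars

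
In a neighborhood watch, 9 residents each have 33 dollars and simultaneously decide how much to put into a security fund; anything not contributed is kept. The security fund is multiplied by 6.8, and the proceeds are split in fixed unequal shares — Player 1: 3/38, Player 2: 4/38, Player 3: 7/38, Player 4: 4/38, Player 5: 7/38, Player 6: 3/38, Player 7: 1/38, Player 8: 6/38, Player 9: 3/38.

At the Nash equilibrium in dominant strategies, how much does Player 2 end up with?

103.86 dollars

For player j, contributing a unit is worthwhile iff 6.8 × (j's share) ≥ 1, i.e. iff j's share is at least 0.1471.
The shares above 0.1471 belong to Player 3, Player 5 and Player 8, contributing 33 each; the remaining 6 contribute 0. Total contributed: 99.
Player 2 keeps 33 and receives 6.8 × 99 × 4/38 = 70.86 from the security fund, for a payoff of 103.86.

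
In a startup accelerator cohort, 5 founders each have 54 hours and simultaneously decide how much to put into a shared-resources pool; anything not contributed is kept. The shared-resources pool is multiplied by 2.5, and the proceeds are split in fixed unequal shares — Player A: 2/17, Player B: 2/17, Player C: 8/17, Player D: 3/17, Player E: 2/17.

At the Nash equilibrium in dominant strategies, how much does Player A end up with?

Each unit j contributes comes back to j as 2.5 × (j's share), so j prefers to contribute only if that share exceeds 1/2.5 = 0.4000; otherwise keeping the unit dominates.
The only share above 0.4000 is Player C's 8/17, contributing 54; the remaining 4 contribute 0. Total contributed: 54.
Player A keeps 54 and receives 2.5 × 54 × 2/17 = 15.88 from the shared-resources pool, for a payoff of 69.88.

69.88 hours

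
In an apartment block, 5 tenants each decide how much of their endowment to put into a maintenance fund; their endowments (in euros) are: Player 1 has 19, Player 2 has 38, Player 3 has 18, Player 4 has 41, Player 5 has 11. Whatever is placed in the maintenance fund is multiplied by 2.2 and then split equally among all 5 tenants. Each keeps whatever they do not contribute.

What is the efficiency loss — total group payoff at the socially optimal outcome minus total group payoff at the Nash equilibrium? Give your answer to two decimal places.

The private return per contributed unit is 2.2/5 = 0.4400 < 1 for every player regardless of endowment, so the Nash equilibrium is zero contribution and the group total is Σ E_j = 19 + 38 + 18 + 41 + 11 = 127.
Each contributed unit returns 2.200 to the group, so the social optimum is full contribution by everyone: group total = 2.200 × 127 = 279.40.
Efficiency loss = (2.200 − 1) × 127 = 152.40.

152.40 euros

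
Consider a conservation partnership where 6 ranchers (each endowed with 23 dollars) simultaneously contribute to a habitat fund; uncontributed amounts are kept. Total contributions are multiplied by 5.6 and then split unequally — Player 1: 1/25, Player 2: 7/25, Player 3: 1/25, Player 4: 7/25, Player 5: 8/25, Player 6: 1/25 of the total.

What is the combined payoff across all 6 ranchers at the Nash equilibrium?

455.40 dollars

A player with share s gets back 5.6·s per unit contributed, so full contribution is dominant for anyone with s > 1/5.6 = 0.1786 and zero contribution is dominant for anyone below.
Player 2, Player 4 and Player 5 clear that bar, contributing 23 each; the remaining 3 contribute 0. Total contributed: 69.
The habitat fund pays out 5.6 × 69 = 386.40 in total (split across the unequal shares, but the aggregate is all that matters for the group sum).
The 3 free-riders keep 23 each, adding 69. Group total = 69 + 386.40 = 455.40.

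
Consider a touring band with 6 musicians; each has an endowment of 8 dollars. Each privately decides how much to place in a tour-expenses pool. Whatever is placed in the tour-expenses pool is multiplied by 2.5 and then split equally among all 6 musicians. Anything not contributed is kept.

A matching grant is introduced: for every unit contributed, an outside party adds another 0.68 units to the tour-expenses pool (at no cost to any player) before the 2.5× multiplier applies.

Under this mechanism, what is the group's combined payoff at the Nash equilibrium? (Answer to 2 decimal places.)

48.00 dollars

The effective private return is 2.5 × 1.68 / 6 = 0.7000, which is still under 1, so the mechanism doesn't change anyone's dominant strategy: zero contribution.
At the Nash equilibrium no one contributes; group total payoff = 6 × 8 = 48.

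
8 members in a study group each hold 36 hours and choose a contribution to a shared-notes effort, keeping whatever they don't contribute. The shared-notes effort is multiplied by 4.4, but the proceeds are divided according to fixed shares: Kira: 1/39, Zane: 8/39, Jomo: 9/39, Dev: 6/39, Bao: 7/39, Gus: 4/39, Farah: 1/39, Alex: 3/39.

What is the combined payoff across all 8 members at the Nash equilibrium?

410.40 hours

Each unit j contributes comes back to j as 4.4 × (j's share), so j prefers to contribute only if that share exceeds 1/4.4 = 0.2273; otherwise keeping the unit dominates.
Jomo alone (share 9/39) is above the threshold, contributing 36; the remaining 7 contribute 0. Total contributed: 36.
The shared-notes effort pays out 4.4 × 36 = 158.40 in total (split across the unequal shares, but the aggregate is all that matters for the group sum).
The 7 free-riders keep 36 each, adding 252. Group total = 252 + 158.40 = 410.40.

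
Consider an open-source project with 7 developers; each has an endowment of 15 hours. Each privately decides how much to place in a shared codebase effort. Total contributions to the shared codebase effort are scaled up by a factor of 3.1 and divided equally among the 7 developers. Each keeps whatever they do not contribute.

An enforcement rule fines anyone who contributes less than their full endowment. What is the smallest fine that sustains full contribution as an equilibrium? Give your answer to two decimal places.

Given the others contribute fully, the best deviation is to contribute 0 (any partial contribution still incurs the fine and gives up units whose private return 0.4429 is below 1).
Deviating from 15 to 0 saves 15 hours but forfeits the deviator's share of the drop in the shared codebase effort: 3.1/7 × 15 = 6.64.
So the deviation gain is 15 − 6.64 = 8.36, and the fine must be at least 8.36 hours to wipe it out.

8.36 hours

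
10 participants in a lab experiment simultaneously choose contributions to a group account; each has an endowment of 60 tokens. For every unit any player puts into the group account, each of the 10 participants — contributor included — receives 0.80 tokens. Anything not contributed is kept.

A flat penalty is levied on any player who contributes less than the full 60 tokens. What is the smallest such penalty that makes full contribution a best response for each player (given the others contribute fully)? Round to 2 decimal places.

12.00 tokens

Given the others contribute fully, the best deviation is to contribute 0 (any partial contribution still incurs the fine and gives up units whose private return 0.80 is below 1).
Deviating from 60 to 0 saves 60 tokens but forfeits the deviator's share of the drop in the group account: 0.80 × 60 = 48.00.
So the deviation gain is 60 − 48.00 = 12.00, and the fine must be at least 12.00 tokens to wipe it out.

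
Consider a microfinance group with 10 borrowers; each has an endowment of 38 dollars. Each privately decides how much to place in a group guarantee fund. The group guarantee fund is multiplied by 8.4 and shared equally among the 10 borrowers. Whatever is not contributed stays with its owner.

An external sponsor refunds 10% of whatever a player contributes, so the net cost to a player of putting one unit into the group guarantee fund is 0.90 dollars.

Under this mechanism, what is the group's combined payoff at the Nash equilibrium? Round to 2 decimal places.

380.00 dollars

Even with the mechanism, each unit contributed returns only (8.4/10) / 0.90 = 0.9333 per unit of net cost, so contributing nothing is still dominant.
Everyone keeps their endowment and the group total is 10 × 38 = 380.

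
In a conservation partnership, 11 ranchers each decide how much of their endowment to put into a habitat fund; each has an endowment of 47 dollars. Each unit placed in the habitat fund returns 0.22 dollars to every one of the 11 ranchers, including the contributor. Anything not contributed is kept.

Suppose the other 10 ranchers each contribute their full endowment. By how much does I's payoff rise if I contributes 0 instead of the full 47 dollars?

Switching from a contribution of 47 to 0 lets I keep an extra 47 dollars, but lowers the habitat fund by 47, which costs I their own share of that drop: 0.22 × 47 = 10.34.
Net gain = 47 − 10.34 = 36.66. The private return per contributed unit (0.22) is below 1, so free-riding is indeed the best response regardless of what the others do.

36.66 dollars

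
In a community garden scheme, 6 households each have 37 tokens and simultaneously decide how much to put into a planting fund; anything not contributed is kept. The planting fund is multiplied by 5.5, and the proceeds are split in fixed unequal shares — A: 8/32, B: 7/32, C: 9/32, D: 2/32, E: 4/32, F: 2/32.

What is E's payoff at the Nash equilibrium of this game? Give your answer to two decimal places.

113.31 tokens

Player j's private return per contributed unit is 5.5 × (j's share). Contributing is weakly dominant for j when that share is at least 1/5.5 = 0.1818, and contributing 0 is dominant otherwise.
A, B and C are above the threshold, contributing 37 each; the remaining 3 contribute 0. Total contributed: 111.
E keeps 37 and receives 5.5 × 111 × 4/32 = 76.31 from the planting fund, for a payoff of 113.31.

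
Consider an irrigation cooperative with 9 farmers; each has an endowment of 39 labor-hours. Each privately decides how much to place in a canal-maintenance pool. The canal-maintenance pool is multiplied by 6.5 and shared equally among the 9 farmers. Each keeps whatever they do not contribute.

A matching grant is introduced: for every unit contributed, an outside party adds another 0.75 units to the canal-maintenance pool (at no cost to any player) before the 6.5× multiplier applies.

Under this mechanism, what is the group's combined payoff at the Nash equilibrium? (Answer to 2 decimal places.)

With the mechanism, a contributed unit returns 6.5 × 1.75 / 9 = 1.2639 per unit of net cost to the contributor — now above 1 — so contributing fully is weakly dominant for every player.
At the Nash equilibrium everyone contributes 39. Group total payoff = 6.5 × 1.75 × 351 = 3992.63.

3992.63 labor-hours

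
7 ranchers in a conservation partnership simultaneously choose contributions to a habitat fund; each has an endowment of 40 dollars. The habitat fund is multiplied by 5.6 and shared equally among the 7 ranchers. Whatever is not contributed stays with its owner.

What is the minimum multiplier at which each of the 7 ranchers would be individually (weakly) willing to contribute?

A contributed unit returns (multiplier)/7 to its contributor.
This reaches 1 exactly when the multiplier is 7.

7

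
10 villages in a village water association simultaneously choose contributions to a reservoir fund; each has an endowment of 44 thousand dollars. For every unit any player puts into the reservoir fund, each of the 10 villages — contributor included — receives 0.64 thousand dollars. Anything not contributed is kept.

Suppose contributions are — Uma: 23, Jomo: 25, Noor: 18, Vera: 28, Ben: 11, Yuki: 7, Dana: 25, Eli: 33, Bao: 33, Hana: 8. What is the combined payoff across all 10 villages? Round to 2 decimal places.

1579.40 thousand dollars

Total contributed: 23 + 25 + 18 + 28 + 11 + 7 + 25 + 33 + 33 + 8 = 211; total kept: 10 × 44 − 211 = 229.
The reservoir fund pays out 0.64 × 10 × 211 = 1350.40 in aggregate.
Group total = 229 + 1350.40 = 1579.40.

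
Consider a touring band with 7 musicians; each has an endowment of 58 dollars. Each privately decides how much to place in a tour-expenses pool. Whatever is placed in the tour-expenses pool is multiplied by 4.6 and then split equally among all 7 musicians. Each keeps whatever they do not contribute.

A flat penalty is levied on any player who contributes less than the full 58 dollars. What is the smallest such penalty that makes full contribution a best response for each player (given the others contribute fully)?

19.89 dollars

Given the others contribute fully, the best deviation is to contribute 0 (any partial contribution still incurs the fine and gives up units whose private return 0.6571 is below 1).
Deviating from 58 to 0 saves 58 dollars but forfeits the deviator's share of the drop in the tour-expenses pool: 4.6/7 × 58 = 38.11.
So the deviation gain is 58 − 38.11 = 19.89, and the fine must be at least 19.89 dollars to wipe it out.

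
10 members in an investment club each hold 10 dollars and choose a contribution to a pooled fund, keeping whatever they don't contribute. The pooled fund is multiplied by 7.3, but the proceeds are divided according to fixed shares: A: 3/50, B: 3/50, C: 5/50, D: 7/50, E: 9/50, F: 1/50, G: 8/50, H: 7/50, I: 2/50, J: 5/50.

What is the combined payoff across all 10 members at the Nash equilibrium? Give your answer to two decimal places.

A player with share s gets back 7.3·s per unit contributed, so full contribution is dominant for anyone with s > 1/7.3 = 0.1370 and zero contribution is dominant for anyone below.
D, E, G and H clear that bar, contributing 10 each; the remaining 6 contribute 0. Total contributed: 40.
The pooled fund pays out 7.3 × 40 = 292.00 in total (split across the unequal shares, but the aggregate is all that matters for the group sum).
The 6 free-riders keep 10 each, adding 60. Group total = 60 + 292.00 = 352.00.

352.00 dollars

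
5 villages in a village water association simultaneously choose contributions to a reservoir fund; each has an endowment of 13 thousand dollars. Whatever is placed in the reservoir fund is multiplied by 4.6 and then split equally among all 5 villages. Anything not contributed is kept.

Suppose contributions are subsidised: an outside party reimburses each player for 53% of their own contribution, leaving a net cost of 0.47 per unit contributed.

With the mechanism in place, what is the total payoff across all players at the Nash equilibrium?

333.45 thousand dollars

With the mechanism, a contributed unit returns (4.6/5) / 0.47 = 1.9574 per unit of net cost to the contributor — now above 1 — so contributing fully is weakly dominant for every player.
At the Nash equilibrium everyone contributes 13. Group total payoff = 5 × (13 × 0.53 + 4.6 × 13) = 333.45.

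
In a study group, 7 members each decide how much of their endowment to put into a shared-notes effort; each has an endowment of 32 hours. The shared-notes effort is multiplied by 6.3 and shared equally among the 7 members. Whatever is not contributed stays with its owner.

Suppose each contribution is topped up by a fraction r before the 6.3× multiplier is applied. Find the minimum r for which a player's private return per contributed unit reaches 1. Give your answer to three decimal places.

With matching at rate r, one contributed unit becomes (1 + r) in the shared-notes effort and returns 6.3 × (1 + r) / 7 to the contributor.
Setting this equal to 1: 1 + r = 7/6.3 = 1.1111.
So the minimum matching rate is r = 1.1111 − 1 = 0.111.

0.111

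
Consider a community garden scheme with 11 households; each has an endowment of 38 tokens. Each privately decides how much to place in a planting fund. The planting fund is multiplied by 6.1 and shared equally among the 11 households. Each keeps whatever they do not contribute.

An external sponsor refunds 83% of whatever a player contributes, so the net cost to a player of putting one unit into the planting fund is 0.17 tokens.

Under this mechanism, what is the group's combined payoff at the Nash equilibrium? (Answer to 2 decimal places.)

2896.74 tokens

Under the mechanism each unit contributed yields (6.1/11) / 0.17 = 3.2620 back to its contributor per unit of net cost, which exceeds 1, making full contribution the dominant choice for everyone.
So the Nash equilibrium is full contribution by all 11; the group earns 11 × (38 × 0.83 + 6.1 × 38) = 2896.74.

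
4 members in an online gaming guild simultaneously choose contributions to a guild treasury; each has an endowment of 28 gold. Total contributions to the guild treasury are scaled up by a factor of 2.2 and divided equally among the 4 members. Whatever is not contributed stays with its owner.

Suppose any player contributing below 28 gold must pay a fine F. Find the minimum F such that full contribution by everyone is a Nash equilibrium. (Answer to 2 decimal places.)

12.60 gold

Given the others contribute fully, the best deviation is to contribute 0 (any partial contribution still incurs the fine and gives up units whose private return 0.5500 is below 1).
Deviating from 28 to 0 saves 28 gold but forfeits the deviator's share of the drop in the guild treasury: 2.2/4 × 28 = 15.40.
So the deviation gain is 28 − 15.40 = 12.60, and the fine must be at least 12.60 gold to wipe it out.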